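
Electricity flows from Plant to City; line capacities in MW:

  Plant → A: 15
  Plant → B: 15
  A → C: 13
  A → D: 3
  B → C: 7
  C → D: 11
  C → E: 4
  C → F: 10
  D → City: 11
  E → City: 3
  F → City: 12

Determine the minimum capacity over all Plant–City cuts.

22

Augment Plant→A→D→City: bottleneck 3, flow now 3.
Augment Plant→A→C→D→City: bottleneck 8, flow now 11.
Augment Plant→A→C→E→City: bottleneck 3, flow now 14.
Augment Plant→A→C→F→City: bottleneck 1, flow now 15.
Augment Plant→B→C→F→City: bottleneck 7, flow now 22.
No augmenting path remains; maximum flow = 22.
By max-flow min-cut, the minimum cut capacity equals the max flow.
In the residual graph, reachable from Plant: {Plant, B}.
Min-cut edges: Plant→A (15), B→C (7); capacity 15 + 7 = 22.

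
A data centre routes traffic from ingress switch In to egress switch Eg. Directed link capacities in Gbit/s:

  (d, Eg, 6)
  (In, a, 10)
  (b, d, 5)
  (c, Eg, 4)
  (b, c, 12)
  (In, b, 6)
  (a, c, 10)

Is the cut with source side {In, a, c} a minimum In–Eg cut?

No — its capacity is 10, but the minimum cut has capacity 9.

Given cut capacity: 6 + 4 = 10.
Augment In→a→c→Eg: bottleneck 4, flow now 4.
Augment In→b→d→Eg: bottleneck 5, flow now 9.
No augmenting path remains; maximum flow = 9.
In the residual graph, reachable from In: {In, a, b, c}.
Min-cut edges: b→d (5), c→Eg (4); capacity 5 + 4 = 9.
Cut capacity 10 exceeds the max flow 9, so it is not minimum.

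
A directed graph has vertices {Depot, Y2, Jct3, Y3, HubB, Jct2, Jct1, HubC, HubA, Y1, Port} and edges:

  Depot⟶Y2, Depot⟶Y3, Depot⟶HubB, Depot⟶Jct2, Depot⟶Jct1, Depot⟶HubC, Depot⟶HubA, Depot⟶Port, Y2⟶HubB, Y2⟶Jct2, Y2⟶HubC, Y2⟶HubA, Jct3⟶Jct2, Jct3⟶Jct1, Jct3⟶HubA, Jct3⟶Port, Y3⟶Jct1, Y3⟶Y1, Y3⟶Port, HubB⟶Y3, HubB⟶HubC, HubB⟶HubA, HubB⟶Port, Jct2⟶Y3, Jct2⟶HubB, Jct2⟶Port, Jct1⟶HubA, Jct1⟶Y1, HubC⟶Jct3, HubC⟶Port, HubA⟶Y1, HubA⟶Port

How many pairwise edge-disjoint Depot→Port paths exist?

7

Assign every edge capacity 1; by Menger, the answer equals the max flow.
Path Depot→Port (+1); total 1.
Path Depot→Y3→Port (+1); total 2.
Path Depot→HubB→Port (+1); total 3.
Path Depot→Jct2→Port (+1); total 4.
Path Depot→HubC→Port (+1); total 5.
Path Depot→HubA→Port (+1); total 6.
Path Depot→Y2→HubC→Jct3→Port (+1); total 7.
No residual Depot→Port path; max flow = 7.
Certifying cut of size 7: {Depot→HubB, Depot→HubC, Depot→Jct2, Depot→Port, Depot→Y2, Depot→Y3, HubA→Port}.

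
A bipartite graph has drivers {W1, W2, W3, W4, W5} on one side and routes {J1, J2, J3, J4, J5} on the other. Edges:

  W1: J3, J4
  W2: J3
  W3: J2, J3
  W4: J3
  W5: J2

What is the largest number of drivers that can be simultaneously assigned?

3

Unit-capacity flow: source→left, listed edges, right→sink; max matching = max flow.
Augmenting path W1→J3 (+1); matched 1.
Augmenting path W3→J2 (+1); matched 2.
Augmenting path W2→J3→W1→J4 (+1); matched 3.
No augmenting path remains; maximum matching = 3.
König certificate: {W1, J2, J3} is a vertex cover of size 3 (every listed pair touches it), so no matching can be larger.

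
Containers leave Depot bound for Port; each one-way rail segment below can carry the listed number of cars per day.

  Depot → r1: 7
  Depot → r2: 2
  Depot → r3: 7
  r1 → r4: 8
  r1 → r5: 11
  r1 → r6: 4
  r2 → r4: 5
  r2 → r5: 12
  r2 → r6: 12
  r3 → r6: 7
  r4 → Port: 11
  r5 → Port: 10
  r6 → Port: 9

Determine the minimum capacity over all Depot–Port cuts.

16

Augment Depot→r1→r4→Port: bottleneck 7, flow now 7.
Augment Depot→r2→r4→Port: bottleneck 2, flow now 9.
Augment Depot→r3→r6→Port: bottleneck 7, flow now 16.
No augmenting path remains; maximum flow = 16.
By max-flow min-cut, the minimum cut capacity equals the max flow.
In the residual graph, reachable from Depot: {Depot}.
Min-cut edges: Depot→r1 (7), Depot→r2 (2), Depot→r3 (7); capacity 7 + 2 + 7 = 16.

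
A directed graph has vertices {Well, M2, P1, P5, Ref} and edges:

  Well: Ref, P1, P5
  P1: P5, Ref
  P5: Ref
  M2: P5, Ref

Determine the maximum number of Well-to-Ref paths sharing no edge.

3

Assign every edge capacity 1; by Menger, the answer equals the max flow.
Path Well→Ref (+1); total 1.
Path Well→P1→Ref (+1); total 2.
Path Well→P5→Ref (+1); total 3.
No residual Well→Ref path; max flow = 3.
Certifying cut of size 3: {Well→P1, Well→P5, Well→Ref}.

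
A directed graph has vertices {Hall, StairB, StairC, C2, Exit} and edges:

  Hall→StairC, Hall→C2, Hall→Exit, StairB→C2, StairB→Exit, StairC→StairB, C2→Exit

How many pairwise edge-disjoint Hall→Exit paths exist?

3

Assign every edge capacity 1; by Menger, the answer equals the max flow.
Path Hall→Exit (+1); total 1.
Path Hall→C2→Exit (+1); total 2.
Path Hall→StairC→StairB→Exit (+1); total 3.
No residual Hall→Exit path; max flow = 3.
Certifying cut of size 3: {Hall→C2, Hall→Exit, Hall→StairC}.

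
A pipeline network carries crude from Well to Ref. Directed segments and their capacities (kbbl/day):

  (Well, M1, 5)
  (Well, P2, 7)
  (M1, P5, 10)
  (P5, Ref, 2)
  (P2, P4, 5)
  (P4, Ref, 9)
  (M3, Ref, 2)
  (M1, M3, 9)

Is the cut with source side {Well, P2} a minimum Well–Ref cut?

Given cut capacity: 5 + 5 = 10.
Augment Well→M1→P5→Ref: bottleneck 2, flow now 2.
Augment Well→M1→M3→Ref: bottleneck 2, flow now 4.
Augment Well→P2→P4→Ref: bottleneck 5, flow now 9.
No augmenting path remains; maximum flow = 9.
In the residual graph, reachable from Well: {Well, M1, P2, P5, M3}.
Min-cut edges: P2→P4 (5), P5→Ref (2), M3→Ref (2); capacity 5 + 2 + 2 = 9.
Cut capacity 10 exceeds the max flow 9, so it is not minimum.

No — its capacity is 10, but the minimum cut has capacity 9.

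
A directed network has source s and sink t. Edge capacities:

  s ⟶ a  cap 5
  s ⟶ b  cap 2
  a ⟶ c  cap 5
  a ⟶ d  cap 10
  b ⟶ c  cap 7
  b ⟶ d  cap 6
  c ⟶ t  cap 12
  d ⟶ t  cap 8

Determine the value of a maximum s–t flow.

7

Augment s→a→c→t: bottleneck 5, flow now 5.
Augment s→b→c→t: bottleneck 2, flow now 7.
No augmenting path remains; maximum flow = 7.
In the residual graph, reachable from s: {s}.
Min-cut edges: s→a (5), s→b (2); capacity 5 + 2 = 7.
This cut is saturated, so no flow can exceed 7.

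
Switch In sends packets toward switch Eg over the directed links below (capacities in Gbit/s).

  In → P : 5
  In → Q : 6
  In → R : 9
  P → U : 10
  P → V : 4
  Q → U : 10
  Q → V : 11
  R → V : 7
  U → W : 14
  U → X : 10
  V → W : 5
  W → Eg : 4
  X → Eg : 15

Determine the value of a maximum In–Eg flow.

Augment In→P→U→W→Eg: bottleneck 4, flow now 4.
Augment In→P→U→X→Eg: bottleneck 1, flow now 5.
Augment In→Q→U→X→Eg: bottleneck 6, flow now 11.
Augment In→R→V→W→U→X→Eg: bottleneck 3, flow now 14. (uses reverse residual edge)
No augmenting path remains; maximum flow = 14.
In the residual graph, reachable from In: {In, P, Q, R, U, V, W}.
Min-cut edges: U→X (10), W→Eg (4); capacity 10 + 4 = 14.
This cut is saturated, so no flow can exceed 14.

14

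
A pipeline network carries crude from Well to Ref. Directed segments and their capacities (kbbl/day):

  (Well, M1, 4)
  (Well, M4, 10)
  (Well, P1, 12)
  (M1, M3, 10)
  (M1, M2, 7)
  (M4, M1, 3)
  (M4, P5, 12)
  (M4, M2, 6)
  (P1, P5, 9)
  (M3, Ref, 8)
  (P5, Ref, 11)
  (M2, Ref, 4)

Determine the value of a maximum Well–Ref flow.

22

Augment Well→M1→M3→Ref: bottleneck 4, flow now 4.
Augment Well→M4→P5→Ref: bottleneck 10, flow now 14.
Augment Well→P1→P5→Ref: bottleneck 1, flow now 15.
Augment Well→P1→P5→M4→M2→Ref: bottleneck 4, flow now 19. (uses reverse residual edge)
Augment Well→P1→P5→M4→M1→M3→Ref: bottleneck 3, flow now 22. (uses reverse residual edge)
No augmenting path remains; maximum flow = 22.
In the residual graph, reachable from Well: {Well, M4, P1, P5, M2}.
Min-cut edges: Well→M1 (4), M4→M1 (3), P5→Ref (11), M2→Ref (4); capacity 4 + 3 + 11 + 4 = 22.
This cut is saturated, so no flow can exceed 22.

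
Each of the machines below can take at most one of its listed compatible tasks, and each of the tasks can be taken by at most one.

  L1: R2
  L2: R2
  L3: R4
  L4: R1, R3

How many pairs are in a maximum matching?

3

Unit-capacity flow: source→left, listed edges, right→sink; max matching = max flow.
Augmenting path L1→R2 (+1); matched 1.
Augmenting path L3→R4 (+1); matched 2.
Augmenting path L4→R1 (+1); matched 3.
No augmenting path remains; maximum matching = 3.
König certificate: {L3, L4, R2} is a vertex cover of size 3 (every listed pair touches it), so no matching can be larger.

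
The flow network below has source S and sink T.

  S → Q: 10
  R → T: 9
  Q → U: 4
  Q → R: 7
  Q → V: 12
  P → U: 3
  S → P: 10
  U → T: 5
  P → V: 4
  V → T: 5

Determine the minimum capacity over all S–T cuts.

Augment S→P→U→T: bottleneck 3, flow now 3.
Augment S→P→V→T: bottleneck 4, flow now 7.
Augment S→Q→R→T: bottleneck 7, flow now 14.
Augment S→Q→U→T: bottleneck 2, flow now 16.
Augment S→Q→V→T: bottleneck 1, flow now 17.
No augmenting path remains; maximum flow = 17.
By max-flow min-cut, the minimum cut capacity equals the max flow.
In the residual graph, reachable from S: {S, P}.
Min-cut edges: S→Q (10), P→U (3), P→V (4); capacity 10 + 3 + 4 = 17.

17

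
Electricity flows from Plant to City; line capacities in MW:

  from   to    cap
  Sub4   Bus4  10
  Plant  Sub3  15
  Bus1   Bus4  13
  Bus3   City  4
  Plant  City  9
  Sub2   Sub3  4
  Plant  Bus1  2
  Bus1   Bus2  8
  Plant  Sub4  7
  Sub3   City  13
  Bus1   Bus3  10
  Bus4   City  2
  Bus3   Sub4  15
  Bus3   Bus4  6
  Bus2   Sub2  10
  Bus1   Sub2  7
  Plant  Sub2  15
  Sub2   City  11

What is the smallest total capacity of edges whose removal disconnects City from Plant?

37

Augment Plant→City: bottleneck 9, flow now 9.
Augment Plant→Sub2→City: bottleneck 11, flow now 20.
Augment Plant→Sub3→City: bottleneck 13, flow now 33.
Augment Plant→Bus1→Bus3→City: bottleneck 2, flow now 35.
Augment Plant→Sub4→Bus4→City: bottleneck 2, flow now 37.
No augmenting path remains; maximum flow = 37.
By max-flow min-cut, the minimum cut capacity equals the max flow.
In the residual graph, reachable from Plant: {Plant, Sub2, Sub3, Sub4, Bus4}.
Min-cut edges: Plant→Bus1 (2), Plant→City (9), Sub2→City (11), Sub3→City (13), Bus4→City (2); capacity 2 + 9 + 11 + 13 + 2 = 37.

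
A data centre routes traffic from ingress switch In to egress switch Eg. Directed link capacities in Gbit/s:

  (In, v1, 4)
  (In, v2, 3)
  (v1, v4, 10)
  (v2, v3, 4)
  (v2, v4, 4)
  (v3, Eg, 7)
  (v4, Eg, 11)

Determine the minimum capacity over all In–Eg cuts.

Augment In→v1→v4→Eg: bottleneck 4, flow now 4.
Augment In→v2→v3→Eg: bottleneck 3, flow now 7.
No augmenting path remains; maximum flow = 7.
By max-flow min-cut, the minimum cut capacity equals the max flow.
In the residual graph, reachable from In: {In}.
Min-cut edges: In→v1 (4), In→v2 (3); capacity 4 + 3 = 7.

7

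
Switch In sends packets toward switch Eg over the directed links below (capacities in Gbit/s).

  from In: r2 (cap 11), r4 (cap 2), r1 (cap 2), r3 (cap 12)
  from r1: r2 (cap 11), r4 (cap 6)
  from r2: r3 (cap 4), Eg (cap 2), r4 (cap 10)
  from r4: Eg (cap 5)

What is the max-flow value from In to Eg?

Augment In→r2→Eg: bottleneck 2, flow now 2.
Augment In→r4→Eg: bottleneck 2, flow now 4.
Augment In→r1→r4→Eg: bottleneck 2, flow now 6.
Augment In→r2→r4→Eg: bottleneck 1, flow now 7.
No augmenting path remains; maximum flow = 7.
In the residual graph, reachable from In: {In, r1, r2, r3, r4}.
Min-cut edges: r2→Eg (2), r4→Eg (5); capacity 2 + 5 = 7.
This cut is saturated, so no flow can exceed 7.

7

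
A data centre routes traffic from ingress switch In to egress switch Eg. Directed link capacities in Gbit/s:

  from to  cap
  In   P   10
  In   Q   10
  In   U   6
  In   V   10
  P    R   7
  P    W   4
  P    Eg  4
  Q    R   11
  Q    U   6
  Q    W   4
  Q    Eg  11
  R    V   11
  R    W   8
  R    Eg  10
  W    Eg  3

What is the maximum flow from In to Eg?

Augment In→P→Eg: bottleneck 4, flow now 4.
Augment In→Q→Eg: bottleneck 10, flow now 14.
Augment In→P→R→Eg: bottleneck 6, flow now 20.
No augmenting path remains; maximum flow = 20.
In the residual graph, reachable from In: {In, U, V}.
Min-cut edges: In→P (10), In→Q (10); capacity 10 + 10 = 20.
This cut is saturated, so no flow can exceed 20.

20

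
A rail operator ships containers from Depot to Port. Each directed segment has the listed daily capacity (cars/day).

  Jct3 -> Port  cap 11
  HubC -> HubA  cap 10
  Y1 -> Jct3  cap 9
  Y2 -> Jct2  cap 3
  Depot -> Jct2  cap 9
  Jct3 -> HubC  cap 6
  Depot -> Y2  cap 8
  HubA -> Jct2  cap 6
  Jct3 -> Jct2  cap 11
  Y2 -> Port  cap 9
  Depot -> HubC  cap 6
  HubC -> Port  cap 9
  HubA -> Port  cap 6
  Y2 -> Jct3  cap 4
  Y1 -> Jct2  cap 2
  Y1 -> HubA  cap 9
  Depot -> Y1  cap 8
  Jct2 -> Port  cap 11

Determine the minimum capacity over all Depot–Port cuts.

Augment Depot→HubC→Port: bottleneck 6, flow now 6.
Augment Depot→Y2→Port: bottleneck 8, flow now 14.
Augment Depot→Jct2→Port: bottleneck 9, flow now 23.
Augment Depot→Y1→HubA→Port: bottleneck 6, flow now 29.
Augment Depot→Y1→Jct3→Port: bottleneck 2, flow now 31.
No augmenting path remains; maximum flow = 31.
By max-flow min-cut, the minimum cut capacity equals the max flow.
In the residual graph, reachable from Depot: {Depot}.
Min-cut edges: Depot→Y1 (8), Depot→HubC (6), Depot→Y2 (8), Depot→Jct2 (9); capacity 8 + 6 + 8 + 9 = 31.

31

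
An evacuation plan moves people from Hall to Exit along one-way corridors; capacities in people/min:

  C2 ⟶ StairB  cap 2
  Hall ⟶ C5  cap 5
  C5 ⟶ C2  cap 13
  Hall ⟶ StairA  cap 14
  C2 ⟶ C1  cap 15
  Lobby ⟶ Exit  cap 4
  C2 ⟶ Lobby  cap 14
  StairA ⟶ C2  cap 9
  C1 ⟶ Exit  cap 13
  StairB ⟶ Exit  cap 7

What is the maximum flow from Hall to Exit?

Augment Hall→StairA→C2→Lobby→Exit: bottleneck 4, flow now 4.
Augment Hall→StairA→C2→StairB→Exit: bottleneck 2, flow now 6.
Augment Hall→StairA→C2→C1→Exit: bottleneck 3, flow now 9.
Augment Hall→C5→C2→C1→Exit: bottleneck 5, flow now 14.
No augmenting path remains; maximum flow = 14.
In the residual graph, reachable from Hall: {Hall, StairA}.
Min-cut edges: Hall→C5 (5), StairA→C2 (9); capacity 5 + 9 = 14.
This cut is saturated, so no flow can exceed 14.

14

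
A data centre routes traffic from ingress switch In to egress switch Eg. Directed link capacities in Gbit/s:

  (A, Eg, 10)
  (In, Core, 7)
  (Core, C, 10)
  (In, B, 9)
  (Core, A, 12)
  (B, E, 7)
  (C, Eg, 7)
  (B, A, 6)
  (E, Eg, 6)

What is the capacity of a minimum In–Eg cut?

Augment In→B→A→Eg: bottleneck 6, flow now 6.
Augment In→B→E→Eg: bottleneck 3, flow now 9.
Augment In→Core→A→Eg: bottleneck 4, flow now 13.
Augment In→Core→C→Eg: bottleneck 3, flow now 16.
No augmenting path remains; maximum flow = 16.
By max-flow min-cut, the minimum cut capacity equals the max flow.
In the residual graph, reachable from In: {In}.
Min-cut edges: In→B (9), In→Core (7); capacity 9 + 7 = 16.

16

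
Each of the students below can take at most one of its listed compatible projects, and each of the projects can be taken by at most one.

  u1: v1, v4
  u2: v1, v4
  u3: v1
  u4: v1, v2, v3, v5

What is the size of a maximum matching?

Unit-capacity flow: source→left, listed edges, right→sink; max matching = max flow.
Augmenting path u1→v1 (+1); matched 1.
Augmenting path u2→v4 (+1); matched 2.
Augmenting path u4→v2 (+1); matched 3.
No augmenting path remains; maximum matching = 3.
König certificate: {u4, v1, v4} is a vertex cover of size 3 (every listed pair touches it), so no matching can be larger.

3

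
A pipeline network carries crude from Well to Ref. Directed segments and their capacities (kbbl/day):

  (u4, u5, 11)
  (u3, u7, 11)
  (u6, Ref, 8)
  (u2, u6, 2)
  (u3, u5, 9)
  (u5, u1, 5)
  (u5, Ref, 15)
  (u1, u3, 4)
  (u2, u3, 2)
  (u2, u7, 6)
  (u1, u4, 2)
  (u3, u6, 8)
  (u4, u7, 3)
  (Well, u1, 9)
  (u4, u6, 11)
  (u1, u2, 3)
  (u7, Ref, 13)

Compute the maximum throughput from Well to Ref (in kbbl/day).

9

Augment Well→u1→u2→u6→Ref: bottleneck 2, flow now 2.
Augment Well→u1→u2→u7→Ref: bottleneck 1, flow now 3.
Augment Well→u1→u3→u5→Ref: bottleneck 4, flow now 7.
Augment Well→u1→u4→u5→Ref: bottleneck 2, flow now 9.
No augmenting path remains; maximum flow = 9.
In the residual graph, reachable from Well: {Well}.
Min-cut edges: Well→u1 (9); capacity 9 = 9.
This cut is saturated, so no flow can exceed 9.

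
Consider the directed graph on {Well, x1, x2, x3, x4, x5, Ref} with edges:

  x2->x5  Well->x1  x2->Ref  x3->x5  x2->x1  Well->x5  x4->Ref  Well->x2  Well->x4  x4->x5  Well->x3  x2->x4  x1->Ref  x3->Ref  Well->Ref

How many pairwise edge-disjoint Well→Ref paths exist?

Assign every edge capacity 1; by Menger, the answer equals the max flow.
Path Well→Ref (+1); total 1.
Path Well→x1→Ref (+1); total 2.
Path Well→x2→Ref (+1); total 3.
Path Well→x3→Ref (+1); total 4.
Path Well→x4→Ref (+1); total 5.
No residual Well→Ref path; max flow = 5.
Certifying cut of size 5: {Well→Ref, Well→x1, Well→x2, Well→x3, Well→x4}.

5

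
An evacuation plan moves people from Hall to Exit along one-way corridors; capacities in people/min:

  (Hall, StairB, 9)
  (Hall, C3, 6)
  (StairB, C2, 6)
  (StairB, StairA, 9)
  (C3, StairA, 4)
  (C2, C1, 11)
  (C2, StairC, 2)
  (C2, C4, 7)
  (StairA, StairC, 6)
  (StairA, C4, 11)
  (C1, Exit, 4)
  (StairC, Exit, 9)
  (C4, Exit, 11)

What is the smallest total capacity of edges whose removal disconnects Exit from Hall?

Augment Hall→StairB→C2→C1→Exit: bottleneck 4, flow now 4.
Augment Hall→StairB→C2→StairC→Exit: bottleneck 2, flow now 6.
Augment Hall→StairB→StairA→StairC→Exit: bottleneck 3, flow now 9.
Augment Hall→C3→StairA→StairC→Exit: bottleneck 3, flow now 12.
Augment Hall→C3→StairA→C4→Exit: bottleneck 1, flow now 13.
No augmenting path remains; maximum flow = 13.
By max-flow min-cut, the minimum cut capacity equals the max flow.
In the residual graph, reachable from Hall: {Hall, C3}.
Min-cut edges: Hall→StairB (9), C3→StairA (4); capacity 9 + 4 = 13.

13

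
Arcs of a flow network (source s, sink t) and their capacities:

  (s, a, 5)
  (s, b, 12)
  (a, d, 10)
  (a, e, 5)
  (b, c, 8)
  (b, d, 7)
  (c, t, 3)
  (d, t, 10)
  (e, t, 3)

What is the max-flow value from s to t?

15

Augment s→a→d→t: bottleneck 5, flow now 5.
Augment s→b→c→t: bottleneck 3, flow now 8.
Augment s→b→d→t: bottleneck 5, flow now 13.
Augment s→b→d→a→e→t: bottleneck 2, flow now 15. (uses reverse residual edge)
No augmenting path remains; maximum flow = 15.
In the residual graph, reachable from s: {s, b, c}.
Min-cut edges: s→a (5), b→d (7), c→t (3); capacity 5 + 7 + 3 = 15.
This cut is saturated, so no flow can exceed 15.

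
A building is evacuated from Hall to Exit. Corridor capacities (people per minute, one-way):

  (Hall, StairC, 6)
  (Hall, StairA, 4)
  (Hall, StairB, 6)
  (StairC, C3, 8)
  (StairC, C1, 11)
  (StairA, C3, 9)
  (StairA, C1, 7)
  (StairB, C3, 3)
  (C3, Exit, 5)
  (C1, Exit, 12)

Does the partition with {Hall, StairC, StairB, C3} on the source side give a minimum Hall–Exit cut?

Given cut capacity: 4 + 11 + 5 = 20.
Augment Hall→StairC→C3→Exit: bottleneck 5, flow now 5.
Augment Hall→StairC→C1→Exit: bottleneck 1, flow now 6.
Augment Hall→StairA→C1→Exit: bottleneck 4, flow now 10.
Augment Hall→StairB→C3→StairC→C1→Exit: bottleneck 3, flow now 13. (uses reverse residual edge)
No augmenting path remains; maximum flow = 13.
In the residual graph, reachable from Hall: {Hall, StairB}.
Min-cut edges: Hall→StairC (6), Hall→StairA (4), StairB→C3 (3); capacity 6 + 4 + 3 = 13.
Cut capacity 20 exceeds the max flow 13, so it is not minimum.

No — its capacity is 20, but the minimum cut has capacity 13.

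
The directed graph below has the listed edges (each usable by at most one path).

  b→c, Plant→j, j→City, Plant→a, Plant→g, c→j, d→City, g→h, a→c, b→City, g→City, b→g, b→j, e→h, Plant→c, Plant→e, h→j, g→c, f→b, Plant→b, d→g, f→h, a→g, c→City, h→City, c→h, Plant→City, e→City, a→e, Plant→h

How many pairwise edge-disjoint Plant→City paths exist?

7

Assign every edge capacity 1; by Menger, the answer equals the max flow.
Path Plant→City (+1); total 1.
Path Plant→b→City (+1); total 2.
Path Plant→c→City (+1); total 3.
Path Plant→e→City (+1); total 4.
Path Plant→g→City (+1); total 5.
Path Plant→h→City (+1); total 6.
Path Plant→j→City (+1); total 7.
No residual Plant→City path; max flow = 7.
Certifying cut of size 7: {Plant→City, Plant→b, c→City, e→City, g→City, h→City, j→City}.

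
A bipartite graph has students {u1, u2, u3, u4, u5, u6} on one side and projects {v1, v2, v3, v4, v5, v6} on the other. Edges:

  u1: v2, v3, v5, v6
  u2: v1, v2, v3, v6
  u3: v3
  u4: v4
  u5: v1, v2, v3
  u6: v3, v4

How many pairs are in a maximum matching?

Unit-capacity flow: source→left, listed edges, right→sink; max matching = max flow.
Augmenting path u1→v2 (+1); matched 1.
Augmenting path u2→v1 (+1); matched 2.
Augmenting path u3→v3 (+1); matched 3.
Augmenting path u4→v4 (+1); matched 4.
Augmenting path u5→v1→u2→v6 (+1); matched 5.
No augmenting path remains; maximum matching = 5.
König certificate: {u1, u2, u5, v3, v4} is a vertex cover of size 5 (every listed pair touches it), so no matching can be larger.

5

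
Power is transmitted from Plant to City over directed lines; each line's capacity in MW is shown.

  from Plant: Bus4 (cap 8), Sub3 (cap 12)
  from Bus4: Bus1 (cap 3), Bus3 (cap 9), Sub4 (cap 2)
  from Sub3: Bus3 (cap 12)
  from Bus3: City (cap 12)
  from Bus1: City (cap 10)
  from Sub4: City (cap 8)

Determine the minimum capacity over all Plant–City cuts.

Augment Plant→Bus4→Bus3→City: bottleneck 8, flow now 8.
Augment Plant→Sub3→Bus3→City: bottleneck 4, flow now 12.
Augment Plant→Sub3→Bus3→Bus4→Bus1→City: bottleneck 3, flow now 15. (uses reverse residual edge)
Augment Plant→Sub3→Bus3→Bus4→Sub4→City: bottleneck 2, flow now 17. (uses reverse residual edge)
No augmenting path remains; maximum flow = 17.
By max-flow min-cut, the minimum cut capacity equals the max flow.
In the residual graph, reachable from Plant: {Plant, Bus4, Sub3, Bus3}.
Min-cut edges: Bus4→Bus1 (3), Bus4→Sub4 (2), Bus3→City (12); capacity 3 + 2 + 12 = 17.

17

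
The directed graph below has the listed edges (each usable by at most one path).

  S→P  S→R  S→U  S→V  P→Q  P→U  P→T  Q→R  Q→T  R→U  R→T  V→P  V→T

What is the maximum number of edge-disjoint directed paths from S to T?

3

Assign every edge capacity 1; by Menger, the answer equals the max flow.
Path S→P→T (+1); total 1.
Path S→R→T (+1); total 2.
Path S→V→T (+1); total 3.
No residual S→T path; max flow = 3.
Certifying cut of size 3: {S→P, S→R, S→V}.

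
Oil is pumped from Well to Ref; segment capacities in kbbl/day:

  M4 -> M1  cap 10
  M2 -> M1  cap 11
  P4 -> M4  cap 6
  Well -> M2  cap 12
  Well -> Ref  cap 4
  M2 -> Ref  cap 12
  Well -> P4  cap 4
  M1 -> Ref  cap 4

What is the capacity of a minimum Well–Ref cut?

20

Augment Well→Ref: bottleneck 4, flow now 4.
Augment Well→M2→Ref: bottleneck 12, flow now 16.
Augment Well→P4→M4→M1→Ref: bottleneck 4, flow now 20.
No augmenting path remains; maximum flow = 20.
By max-flow min-cut, the minimum cut capacity equals the max flow.
In the residual graph, reachable from Well: {Well}.
Min-cut edges: Well→P4 (4), Well→M2 (12), Well→Ref (4); capacity 4 + 12 + 4 = 20.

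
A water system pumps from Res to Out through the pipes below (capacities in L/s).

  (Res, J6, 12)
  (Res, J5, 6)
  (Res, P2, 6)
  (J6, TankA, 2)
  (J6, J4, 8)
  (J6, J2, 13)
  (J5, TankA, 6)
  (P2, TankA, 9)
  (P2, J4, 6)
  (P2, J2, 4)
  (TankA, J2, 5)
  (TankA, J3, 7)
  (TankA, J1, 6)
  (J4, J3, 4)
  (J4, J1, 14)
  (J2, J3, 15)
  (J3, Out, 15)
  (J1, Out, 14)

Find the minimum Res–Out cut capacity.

Augment Res→J6→TankA→J3→Out: bottleneck 2, flow now 2.
Augment Res→J6→J4→J3→Out: bottleneck 4, flow now 6.
Augment Res→J6→J4→J1→Out: bottleneck 4, flow now 10.
Augment Res→J6→J2→J3→Out: bottleneck 2, flow now 12.
Augment Res→J5→TankA→J3→Out: bottleneck 5, flow now 17.
Augment Res→J5→TankA→J1→Out: bottleneck 1, flow now 18.
Augment Res→P2→TankA→J1→Out: bottleneck 5, flow now 23.
Augment Res→P2→J4→J1→Out: bottleneck 1, flow now 24.
No augmenting path remains; maximum flow = 24.
By max-flow min-cut, the minimum cut capacity equals the max flow.
In the residual graph, reachable from Res: {Res}.
Min-cut edges: Res→J6 (12), Res→J5 (6), Res→P2 (6); capacity 12 + 6 + 6 = 24.

24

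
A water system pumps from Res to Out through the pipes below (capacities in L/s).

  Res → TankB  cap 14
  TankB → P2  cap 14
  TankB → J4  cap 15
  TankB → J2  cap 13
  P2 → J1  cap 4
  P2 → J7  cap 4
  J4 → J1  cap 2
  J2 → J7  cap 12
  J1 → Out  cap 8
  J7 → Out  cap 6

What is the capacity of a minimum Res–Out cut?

12

Augment Res→TankB→P2→J1→Out: bottleneck 4, flow now 4.
Augment Res→TankB→P2→J7→Out: bottleneck 4, flow now 8.
Augment Res→TankB→J4→J1→Out: bottleneck 2, flow now 10.
Augment Res→TankB→J2→J7→Out: bottleneck 2, flow now 12.
No augmenting path remains; maximum flow = 12.
By max-flow min-cut, the minimum cut capacity equals the max flow.
In the residual graph, reachable from Res: {Res, TankB, P2, J4, J2, J7}.
Min-cut edges: P2→J1 (4), J4→J1 (2), J7→Out (6); capacity 4 + 2 + 6 = 12.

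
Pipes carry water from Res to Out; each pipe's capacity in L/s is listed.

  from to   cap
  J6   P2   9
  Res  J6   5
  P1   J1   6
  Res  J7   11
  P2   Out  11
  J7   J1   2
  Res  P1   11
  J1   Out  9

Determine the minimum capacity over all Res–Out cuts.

Augment Res→J6→P2→Out: bottleneck 5, flow now 5.
Augment Res→P1→J1→Out: bottleneck 6, flow now 11.
Augment Res→J7→J1→Out: bottleneck 2, flow now 13.
No augmenting path remains; maximum flow = 13.
By max-flow min-cut, the minimum cut capacity equals the max flow.
In the residual graph, reachable from Res: {Res, P1, J7}.
Min-cut edges: Res→J6 (5), P1→J1 (6), J7→J1 (2); capacity 5 + 6 + 2 = 13.

13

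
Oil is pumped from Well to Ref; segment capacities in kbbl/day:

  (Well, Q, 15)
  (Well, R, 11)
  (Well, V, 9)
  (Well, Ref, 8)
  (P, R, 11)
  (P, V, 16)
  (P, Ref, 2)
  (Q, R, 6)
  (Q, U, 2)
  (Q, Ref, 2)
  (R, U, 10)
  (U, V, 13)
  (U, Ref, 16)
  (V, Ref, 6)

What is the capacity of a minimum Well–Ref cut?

Augment Well→Ref: bottleneck 8, flow now 8.
Augment Well→Q→Ref: bottleneck 2, flow now 10.
Augment Well→V→Ref: bottleneck 6, flow now 16.
Augment Well→Q→U→Ref: bottleneck 2, flow now 18.
Augment Well→R→U→Ref: bottleneck 10, flow now 28.
No augmenting path remains; maximum flow = 28.
By max-flow min-cut, the minimum cut capacity equals the max flow.
In the residual graph, reachable from Well: {Well, Q, R, V}.
Min-cut edges: Well→Ref (8), Q→U (2), Q→Ref (2), R→U (10), V→Ref (6); capacity 8 + 2 + 2 + 10 + 6 = 28.

28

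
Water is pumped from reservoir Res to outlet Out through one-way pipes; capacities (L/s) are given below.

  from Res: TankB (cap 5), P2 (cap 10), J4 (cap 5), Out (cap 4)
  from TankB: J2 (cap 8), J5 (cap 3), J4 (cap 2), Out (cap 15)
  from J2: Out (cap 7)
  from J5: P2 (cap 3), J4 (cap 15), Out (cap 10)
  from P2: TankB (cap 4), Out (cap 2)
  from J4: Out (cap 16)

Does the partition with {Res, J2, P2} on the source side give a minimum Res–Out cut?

No — its capacity is 27, but the minimum cut has capacity 20.

Given cut capacity: 5 + 5 + 4 + 7 + 4 + 2 = 27.
Augment Res→Out: bottleneck 4, flow now 4.
Augment Res→TankB→Out: bottleneck 5, flow now 9.
Augment Res→P2→Out: bottleneck 2, flow now 11.
Augment Res→J4→Out: bottleneck 5, flow now 16.
Augment Res→P2→TankB→Out: bottleneck 4, flow now 20.
No augmenting path remains; maximum flow = 20.
In the residual graph, reachable from Res: {Res, P2}.
Min-cut edges: Res→TankB (5), Res→J4 (5), Res→Out (4), P2→TankB (4), P2→Out (2); capacity 5 + 5 + 4 + 4 + 2 = 20.
Cut capacity 27 exceeds the max flow 20, so it is not minimum.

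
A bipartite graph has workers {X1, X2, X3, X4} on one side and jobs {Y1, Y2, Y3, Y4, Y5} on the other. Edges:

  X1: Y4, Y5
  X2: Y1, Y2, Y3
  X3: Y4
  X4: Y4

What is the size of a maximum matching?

3

Unit-capacity flow: source→left, listed edges, right→sink; max matching = max flow.
Augmenting path X1→Y4 (+1); matched 1.
Augmenting path X2→Y1 (+1); matched 2.
Augmenting path X3→Y4→X1→Y5 (+1); matched 3.
No augmenting path remains; maximum matching = 3.
König certificate: {X1, X2, Y4} is a vertex cover of size 3 (every listed pair touches it), so no matching can be larger.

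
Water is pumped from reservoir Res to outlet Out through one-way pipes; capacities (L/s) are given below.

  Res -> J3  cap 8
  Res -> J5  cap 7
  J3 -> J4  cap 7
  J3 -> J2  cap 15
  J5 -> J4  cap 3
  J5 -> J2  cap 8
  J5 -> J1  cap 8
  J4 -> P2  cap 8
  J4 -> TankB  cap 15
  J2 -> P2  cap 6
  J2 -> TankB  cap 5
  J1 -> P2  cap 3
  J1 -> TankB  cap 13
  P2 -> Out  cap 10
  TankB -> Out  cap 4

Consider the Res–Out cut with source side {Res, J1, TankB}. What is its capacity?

Edges leaving {Res, J1, TankB}: Res→J3 (8), Res→J5 (7), J1→P2 (3), TankB→Out (4).
Cut capacity = 8 + 7 + 3 + 4 = 22.

22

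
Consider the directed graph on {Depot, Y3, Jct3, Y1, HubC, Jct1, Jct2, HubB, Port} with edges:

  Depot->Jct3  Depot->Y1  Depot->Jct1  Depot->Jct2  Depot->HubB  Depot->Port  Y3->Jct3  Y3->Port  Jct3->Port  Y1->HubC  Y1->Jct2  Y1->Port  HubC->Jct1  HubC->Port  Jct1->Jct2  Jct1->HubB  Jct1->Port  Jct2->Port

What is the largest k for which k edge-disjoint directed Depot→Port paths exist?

5

Assign every edge capacity 1; by Menger, the answer equals the max flow.
Path Depot→Port (+1); total 1.
Path Depot→Jct3→Port (+1); total 2.
Path Depot→Y1→Port (+1); total 3.
Path Depot→Jct1→Port (+1); total 4.
Path Depot→Jct2→Port (+1); total 5.
No residual Depot→Port path; max flow = 5.
Certifying cut of size 5: {Depot→Jct1, Depot→Jct2, Depot→Jct3, Depot→Port, Depot→Y1}.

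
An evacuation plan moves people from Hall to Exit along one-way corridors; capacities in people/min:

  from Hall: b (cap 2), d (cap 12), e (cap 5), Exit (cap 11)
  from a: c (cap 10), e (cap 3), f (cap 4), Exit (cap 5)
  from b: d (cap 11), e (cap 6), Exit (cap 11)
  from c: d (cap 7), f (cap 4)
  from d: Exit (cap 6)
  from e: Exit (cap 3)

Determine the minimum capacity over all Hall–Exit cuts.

Augment Hall→Exit: bottleneck 11, flow now 11.
Augment Hall→b→Exit: bottleneck 2, flow now 13.
Augment Hall→d→Exit: bottleneck 6, flow now 19.
Augment Hall→e→Exit: bottleneck 3, flow now 22.
No augmenting path remains; maximum flow = 22.
By max-flow min-cut, the minimum cut capacity equals the max flow.
In the residual graph, reachable from Hall: {Hall, d, e}.
Min-cut edges: Hall→b (2), Hall→Exit (11), d→Exit (6), e→Exit (3); capacity 2 + 11 + 6 + 3 = 22.

22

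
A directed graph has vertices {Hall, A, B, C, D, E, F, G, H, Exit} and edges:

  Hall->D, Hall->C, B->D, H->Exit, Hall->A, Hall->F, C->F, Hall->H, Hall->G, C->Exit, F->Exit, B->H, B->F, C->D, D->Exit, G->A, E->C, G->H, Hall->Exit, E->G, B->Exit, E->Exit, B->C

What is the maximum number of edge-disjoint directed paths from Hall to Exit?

5

Assign every edge capacity 1; by Menger, the answer equals the max flow.
Path Hall→Exit (+1); total 1.
Path Hall→C→Exit (+1); total 2.
Path Hall→D→Exit (+1); total 3.
Path Hall→F→Exit (+1); total 4.
Path Hall→H→Exit (+1); total 5.
No residual Hall→Exit path; max flow = 5.
Certifying cut of size 5: {H→Exit, Hall→C, Hall→D, Hall→Exit, Hall→F}.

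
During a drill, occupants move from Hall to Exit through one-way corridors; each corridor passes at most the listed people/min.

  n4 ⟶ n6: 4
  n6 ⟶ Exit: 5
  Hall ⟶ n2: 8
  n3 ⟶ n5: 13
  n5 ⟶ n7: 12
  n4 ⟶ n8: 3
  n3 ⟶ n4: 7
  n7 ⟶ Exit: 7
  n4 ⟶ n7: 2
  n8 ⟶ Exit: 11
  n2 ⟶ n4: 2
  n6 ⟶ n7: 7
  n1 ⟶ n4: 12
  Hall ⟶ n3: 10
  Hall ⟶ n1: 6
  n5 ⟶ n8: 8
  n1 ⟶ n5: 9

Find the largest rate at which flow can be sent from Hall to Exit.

18

Augment Hall→n1→n4→n6→Exit: bottleneck 4, flow now 4.
Augment Hall→n1→n4→n7→Exit: bottleneck 2, flow now 6.
Augment Hall→n2→n4→n8→Exit: bottleneck 2, flow now 8.
Augment Hall→n3→n4→n8→Exit: bottleneck 1, flow now 9.
Augment Hall→n3→n5→n7→Exit: bottleneck 5, flow now 14.
Augment Hall→n3→n5→n8→Exit: bottleneck 4, flow now 18.
No augmenting path remains; maximum flow = 18.
In the residual graph, reachable from Hall: {Hall, n2}.
Min-cut edges: Hall→n1 (6), Hall→n3 (10), n2→n4 (2); capacity 6 + 10 + 2 = 18.
This cut is saturated, so no flow can exceed 18.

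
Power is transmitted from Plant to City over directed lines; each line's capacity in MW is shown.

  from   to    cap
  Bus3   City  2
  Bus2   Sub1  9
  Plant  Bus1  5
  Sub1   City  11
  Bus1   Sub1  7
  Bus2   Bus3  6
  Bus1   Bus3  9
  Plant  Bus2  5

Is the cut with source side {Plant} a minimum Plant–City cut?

Given cut capacity: 5 + 5 = 10.
Augment Plant→Bus2→Sub1→City: bottleneck 5, flow now 5.
Augment Plant→Bus1→Sub1→City: bottleneck 5, flow now 10.
No augmenting path remains; maximum flow = 10.
Cut capacity 10 equals the max flow, so it is a minimum cut.

Yes — it is a minimum cut (capacity 10).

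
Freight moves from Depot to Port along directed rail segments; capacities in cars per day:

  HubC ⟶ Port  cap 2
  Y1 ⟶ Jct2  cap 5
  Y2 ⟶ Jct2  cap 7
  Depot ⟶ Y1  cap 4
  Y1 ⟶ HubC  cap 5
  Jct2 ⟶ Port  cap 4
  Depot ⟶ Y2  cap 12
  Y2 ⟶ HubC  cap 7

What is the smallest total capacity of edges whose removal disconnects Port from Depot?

Augment Depot→Y1→HubC→Port: bottleneck 2, flow now 2.
Augment Depot→Y1→Jct2→Port: bottleneck 2, flow now 4.
Augment Depot→Y2→Jct2→Port: bottleneck 2, flow now 6.
No augmenting path remains; maximum flow = 6.
By max-flow min-cut, the minimum cut capacity equals the max flow.
In the residual graph, reachable from Depot: {Depot, Y1, Y2, HubC, Jct2}.
Min-cut edges: HubC→Port (2), Jct2→Port (4); capacity 2 + 4 = 6.

6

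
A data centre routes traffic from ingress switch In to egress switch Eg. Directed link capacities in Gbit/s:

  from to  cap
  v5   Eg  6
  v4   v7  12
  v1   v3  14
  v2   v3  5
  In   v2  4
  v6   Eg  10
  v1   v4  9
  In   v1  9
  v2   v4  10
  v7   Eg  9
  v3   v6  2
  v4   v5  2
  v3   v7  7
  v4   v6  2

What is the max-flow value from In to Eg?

Augment In→v1→v3→v6→Eg: bottleneck 2, flow now 2.
Augment In→v1→v3→v7→Eg: bottleneck 7, flow now 9.
Augment In→v2→v4→v5→Eg: bottleneck 2, flow now 11.
Augment In→v2→v4→v6→Eg: bottleneck 2, flow now 13.
No augmenting path remains; maximum flow = 13.
In the residual graph, reachable from In: {In}.
Min-cut edges: In→v1 (9), In→v2 (4); capacity 9 + 4 = 13.
This cut is saturated, so no flow can exceed 13.

13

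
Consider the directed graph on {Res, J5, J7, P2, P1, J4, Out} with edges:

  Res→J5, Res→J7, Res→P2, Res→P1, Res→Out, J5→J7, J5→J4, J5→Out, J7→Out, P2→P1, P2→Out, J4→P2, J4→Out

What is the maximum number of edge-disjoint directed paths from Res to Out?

4

Assign every edge capacity 1; by Menger, the answer equals the max flow.
Path Res→Out (+1); total 1.
Path Res→J5→Out (+1); total 2.
Path Res→J7→Out (+1); total 3.
Path Res→P2→Out (+1); total 4.
No residual Res→Out path; max flow = 4.
Certifying cut of size 4: {Res→J5, Res→J7, Res→Out, Res→P2}.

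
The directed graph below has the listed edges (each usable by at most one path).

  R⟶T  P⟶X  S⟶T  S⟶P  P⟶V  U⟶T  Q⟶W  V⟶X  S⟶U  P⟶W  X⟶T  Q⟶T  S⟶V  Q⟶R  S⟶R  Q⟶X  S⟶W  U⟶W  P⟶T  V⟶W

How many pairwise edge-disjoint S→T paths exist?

5

Assign every edge capacity 1; by Menger, the answer equals the max flow.
Path S→T (+1); total 1.
Path S→P→T (+1); total 2.
Path S→R→T (+1); total 3.
Path S→U→T (+1); total 4.
Path S→V→X→T (+1); total 5.
No residual S→T path; max flow = 5.
Certifying cut of size 5: {S→P, S→R, S→T, S→U, S→V}.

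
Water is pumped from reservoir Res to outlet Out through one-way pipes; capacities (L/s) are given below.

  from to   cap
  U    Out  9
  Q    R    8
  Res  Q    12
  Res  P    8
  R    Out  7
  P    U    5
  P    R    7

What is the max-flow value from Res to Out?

12

Augment Res→P→R→Out: bottleneck 7, flow now 7.
Augment Res→P→U→Out: bottleneck 1, flow now 8.
Augment Res→Q→R→P→U→Out: bottleneck 4, flow now 12. (uses reverse residual edge)
No augmenting path remains; maximum flow = 12.
In the residual graph, reachable from Res: {Res, P, Q, R}.
Min-cut edges: P→U (5), R→Out (7); capacity 5 + 7 = 12.
This cut is saturated, so no flow can exceed 12.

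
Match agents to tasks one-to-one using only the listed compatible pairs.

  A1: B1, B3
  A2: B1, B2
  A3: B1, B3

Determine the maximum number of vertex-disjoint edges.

3

Unit-capacity flow: source→left, listed edges, right→sink; max matching = max flow.
Augmenting path A1→B1 (+1); matched 1.
Augmenting path A2→B2 (+1); matched 2.
Augmenting path A3→B3 (+1); matched 3.
No augmenting path remains; maximum matching = 3.
König certificate: {A1, A2, A3} is a vertex cover of size 3 (every listed pair touches it), so no matching can be larger.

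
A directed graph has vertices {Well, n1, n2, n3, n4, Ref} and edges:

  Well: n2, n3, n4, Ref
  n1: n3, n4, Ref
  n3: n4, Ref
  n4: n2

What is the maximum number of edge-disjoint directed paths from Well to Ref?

Assign every edge capacity 1; by Menger, the answer equals the max flow.
Path Well→Ref (+1); total 1.
Path Well→n3→Ref (+1); total 2.
No residual Well→Ref path; max flow = 2.
Certifying cut of size 2: {Well→Ref, Well→n3}.

2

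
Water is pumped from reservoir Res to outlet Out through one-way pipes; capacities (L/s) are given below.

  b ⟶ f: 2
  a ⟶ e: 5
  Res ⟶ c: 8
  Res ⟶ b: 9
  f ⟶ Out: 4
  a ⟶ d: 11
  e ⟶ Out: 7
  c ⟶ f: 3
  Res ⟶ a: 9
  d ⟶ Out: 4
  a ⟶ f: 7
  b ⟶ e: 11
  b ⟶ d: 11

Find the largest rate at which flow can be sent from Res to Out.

15

Augment Res→a→d→Out: bottleneck 4, flow now 4.
Augment Res→a→e→Out: bottleneck 5, flow now 9.
Augment Res→b→e→Out: bottleneck 2, flow now 11.
Augment Res→b→f→Out: bottleneck 2, flow now 13.
Augment Res→c→f→Out: bottleneck 2, flow now 15.
No augmenting path remains; maximum flow = 15.
In the residual graph, reachable from Res: {Res, a, b, c, d, e, f}.
Min-cut edges: d→Out (4), e→Out (7), f→Out (4); capacity 4 + 7 + 4 = 15.
This cut is saturated, so no flow can exceed 15.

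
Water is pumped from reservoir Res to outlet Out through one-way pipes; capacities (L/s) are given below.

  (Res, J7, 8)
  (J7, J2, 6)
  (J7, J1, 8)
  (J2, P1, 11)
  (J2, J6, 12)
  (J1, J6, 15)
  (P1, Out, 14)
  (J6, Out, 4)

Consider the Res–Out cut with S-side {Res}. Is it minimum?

Yes — it is a minimum cut (capacity 8).

Given cut capacity: 8 = 8.
Augment Res→J7→J2→P1→Out: bottleneck 6, flow now 6.
Augment Res→J7→J1→J6→Out: bottleneck 2, flow now 8.
No augmenting path remains; maximum flow = 8.
Cut capacity 8 equals the max flow, so it is a minimum cut.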